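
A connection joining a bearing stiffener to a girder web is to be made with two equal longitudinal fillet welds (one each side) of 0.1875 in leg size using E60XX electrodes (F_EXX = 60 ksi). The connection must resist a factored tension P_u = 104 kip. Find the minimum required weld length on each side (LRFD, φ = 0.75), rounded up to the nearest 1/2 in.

L = 15 in on each side

Throat t_e = 0.707 × 0.1875 = 0.1326 in.
φr_n = 0.75 × 0.6 × 60 × 0.1326 = 3.579 kip/in.
L_req = P_u / φr_n = 104 / 3.579 = 29.06 in total.
Per side: 29.06 / 2 = 14.53 in.
Round up → use L = 15 in on each side.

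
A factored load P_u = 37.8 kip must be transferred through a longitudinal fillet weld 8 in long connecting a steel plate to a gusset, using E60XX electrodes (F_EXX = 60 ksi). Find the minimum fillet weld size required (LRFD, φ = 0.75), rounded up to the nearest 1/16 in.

w = 1/4 in

Total weld length L = 8 in.
Required throat t_e = P_u / (φ × 0.6 F_EXX × L) = 37.8 / (0.75 × 0.6 × 60 × 8) = 0.175 in.
Required leg w = t_e / 0.707 = 0.2475 in → use 1/4 in.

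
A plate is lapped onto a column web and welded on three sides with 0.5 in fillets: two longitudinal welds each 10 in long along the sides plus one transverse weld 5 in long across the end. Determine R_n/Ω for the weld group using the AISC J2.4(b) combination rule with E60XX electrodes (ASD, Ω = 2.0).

R_n/Ω ≈ 159 kip

E60XX → F_EXX = 60 ksi.
t_e = 0.707 × 0.5 = 0.3535 in.
R_nwl = 0.6 × 60 × 0.3535 × 20 = 254.5 kip (longitudinal, 2 welds).
R_nwt = 0.6 × 60 × 0.3535 × 5 = 63.63 kip (transverse, base value).
(i) R_nwl + R_nwt = 318.1 kip; (ii) 0.85 R_nwl + 1.5 R_nwt = 311.8 kip.
R_n = max = 318.1 kip [governs: (i)]; R_n/Ω = 159.1 kip.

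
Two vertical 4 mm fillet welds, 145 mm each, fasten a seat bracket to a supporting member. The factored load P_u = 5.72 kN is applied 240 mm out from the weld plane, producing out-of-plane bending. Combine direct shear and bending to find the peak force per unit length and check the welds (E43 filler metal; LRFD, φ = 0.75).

E43XX → F_EXX = 430 MPa.
L_w = 2 × 145 = 290 mm; section modulus (unit throat) S = 2 × L²/6 = 7008 mm².
Direct shear f_v = P/L_w = 5.72×10³/290 = 19.72 N/mm.
Moment M = P × e = 5.72×10³ × 240 = 1372800 N·mm; bending f_b = M/S = 195.9 N/mm.
f_max = √(f_v² + f_b²) = √(19.72² + 195.9²) = 196.9 N/mm.
φr_n = 0.75 × 0.6 × 430 × (0.707 × 4) = 547.2 N/mm → adequate.

f_max ≈ 197 N/mm; adequate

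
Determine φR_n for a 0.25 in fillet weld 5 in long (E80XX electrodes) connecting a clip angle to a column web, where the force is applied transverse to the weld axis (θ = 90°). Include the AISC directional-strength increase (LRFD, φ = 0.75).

E80XX → F_EXX = 80 ksi.
t_e = 0.707 × 0.25 = 0.1767 in; A_we = 0.1767 × 5 = 0.8837 in².
Directional factor: 1.0 + 0.5 sin^1.5(90°) = 1.5.
F_nw = 0.6 × 80 × 1.5 = 72 ksi.
φR_n = 0.75 × 72 × 0.8837 = 47.72 kip.

φR_n ≈ 47.7 kip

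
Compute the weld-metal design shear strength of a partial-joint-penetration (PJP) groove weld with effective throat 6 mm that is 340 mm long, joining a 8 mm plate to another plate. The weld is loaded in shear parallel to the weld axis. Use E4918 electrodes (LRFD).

E49XX → F_EXX = 490 MPa.
Effective throat (given) t_e = 6 mm.
A_we = 6 × 340 = 2040 mm².
F_nw = 0.6 F_EXX = 294 MPa.
φR_n = 0.75 × 294 × 2040 × 10⁻³ = 449.8 kN.

φR_n ≈ 450 kN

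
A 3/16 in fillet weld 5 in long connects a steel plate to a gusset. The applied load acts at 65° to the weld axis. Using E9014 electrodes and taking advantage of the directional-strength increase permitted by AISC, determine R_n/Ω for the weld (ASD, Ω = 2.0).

E90XX → F_EXX = 90 ksi.
t_e = 0.707 × 0.1875 = 0.1326 in; A_we = 0.1326 × 5 = 0.6628 in².
Directional factor: 1.0 + 0.5 sin^1.5(65°) = 1.431.
F_nw = 0.6 × 90 × 1.431 = 77.3 ksi.
R_n/Ω = (77.3 × 0.6628) / 2.0 = 25.62 kip.

R_n/Ω ≈ 25.6 kip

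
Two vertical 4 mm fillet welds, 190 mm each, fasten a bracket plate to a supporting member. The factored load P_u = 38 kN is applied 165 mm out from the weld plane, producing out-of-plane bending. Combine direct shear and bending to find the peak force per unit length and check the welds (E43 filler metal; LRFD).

f_max ≈ 531 N/mm; adequate

E43XX → F_EXX = 430 MPa.
L_w = 2 × 190 = 380 mm; section modulus (unit throat) S = 2 × L²/6 = 12030 mm².
Direct shear f_v = P/L_w = 38×10³/380 = 100 N/mm.
Moment M = P × e = 38×10³ × 165 = 6270000 N·mm; bending f_b = M/S = 521.1 N/mm.
f_max = √(f_v² + f_b²) = √(100² + 521.1²) = 530.6 N/mm.
φr_n = 0.75 × 0.6 × 430 × (0.707 × 4) = 547.2 N/mm → adequate.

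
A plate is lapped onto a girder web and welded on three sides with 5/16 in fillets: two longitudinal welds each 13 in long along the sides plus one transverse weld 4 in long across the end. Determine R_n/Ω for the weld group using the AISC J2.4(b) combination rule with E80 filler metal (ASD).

E80XX → F_EXX = 80 ksi.
t_e = 0.707 × 0.3125 = 0.2209 in.
R_nwl = 0.6 × 80 × 0.2209 × 26 = 275.7 kip (longitudinal, 2 welds).
R_nwt = 0.6 × 80 × 0.2209 × 4 = 42.42 kip (transverse, base value).
(i) R_nwl + R_nwt = 318.1 kip; (ii) 0.85 R_nwl + 1.5 R_nwt = 298 kip.
R_n = max = 318.1 kip [governs: (i)]; R_n/Ω = 159.1 kip.

R_n/Ω ≈ 159 kip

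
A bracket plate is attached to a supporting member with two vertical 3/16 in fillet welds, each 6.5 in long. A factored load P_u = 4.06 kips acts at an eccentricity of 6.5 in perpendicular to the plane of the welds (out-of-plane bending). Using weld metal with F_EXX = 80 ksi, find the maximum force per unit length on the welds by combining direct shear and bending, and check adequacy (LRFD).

L_w = 2 × 6.5 = 13 in; section modulus (unit throat) S = 2 × L²/6 = 14.08 in².
Direct shear f_v = P/L_w = 4.06/13 = 0.3123 kip/in.
Moment M = P × e = 4.06 × 6.5 = 26.39 kip·in; bending f_b = M/S = 1.874 kip/in.
f_max = √(f_v² + f_b²) = √(0.3123² + 1.874²) = 1.9 kip/in.
φr_n = 0.75 × 0.6 × 80 × (0.707 × 0.1875) = 4.772 kip/in → adequate.

f_max ≈ 1.9 kip/in; adequate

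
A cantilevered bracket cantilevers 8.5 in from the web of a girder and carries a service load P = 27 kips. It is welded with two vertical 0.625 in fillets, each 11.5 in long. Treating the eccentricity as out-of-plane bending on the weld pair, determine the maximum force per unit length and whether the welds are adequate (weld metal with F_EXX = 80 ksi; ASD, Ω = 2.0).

L_w = 2 × 11.5 = 23 in; section modulus (unit throat) S = 2 × L²/6 = 44.08 in².
Direct shear f_v = P/L_w = 27/23 = 1.174 kip/in.
Moment M = P × e = 27 × 8.5 = 229.5 kip·in; bending f_b = M/S = 5.206 kip/in.
f_max = √(f_v² + f_b²) = √(1.174² + 5.206²) = 5.337 kip/in.
r_n/Ω = (1/2.0) × 0.6 × 80 × (0.707 × 0.625) = 10.6 kip/in → adequate.

f_max ≈ 5.34 kip/in; adequate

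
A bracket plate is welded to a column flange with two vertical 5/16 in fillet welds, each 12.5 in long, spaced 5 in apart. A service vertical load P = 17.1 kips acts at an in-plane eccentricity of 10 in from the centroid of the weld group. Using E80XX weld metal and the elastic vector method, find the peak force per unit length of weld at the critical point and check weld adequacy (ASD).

E80XX → F_EXX = 80 ksi.
Total weld length L_w = 25 in. Treat welds as unit-width lines.
Polar moment about centroid: J = 2[d³/12 + d(b/2)²] = 2[12.5³/12 + 12.5×2.5²] = 481.8 in³.
Direct shear f_v = P/L_w = 17.1 / 25 = 0.684 kip/in (vertical).
Torsion M = P·e = 17.1 × 10 = 171 kip·in.
Critical point at (x, y) = (2.5, 6.25) from centroid. f_tx = M·y/J = 2.218 kip/in; f_ty = M·x/J = 0.8874 kip/in.
Resultant f_max = √[f_tx² + (f_v + f_ty)²] = √[2.218² + (0.684 + 0.8874)²] = 2.719 kip/in.
Capacity per unit length: r_n/Ω = (1/2.0) × 0.6 × 80 × (0.707 × 0.3125) = 5.302 kip/in.
2.719 ≤ 5.302 → adequate.

f_max ≈ 2.72 kip/in; adequate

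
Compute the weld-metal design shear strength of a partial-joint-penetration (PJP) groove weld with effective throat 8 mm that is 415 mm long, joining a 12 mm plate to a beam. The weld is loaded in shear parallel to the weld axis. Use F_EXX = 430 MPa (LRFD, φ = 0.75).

φR_n ≈ 642 kN

Effective throat (given) t_e = 8 mm.
A_we = 8 × 415 = 3320 mm².
F_nw = 0.6 F_EXX = 258 MPa.
φR_n = 0.75 × 258 × 3320 × 10⁻³ = 642.4 kN.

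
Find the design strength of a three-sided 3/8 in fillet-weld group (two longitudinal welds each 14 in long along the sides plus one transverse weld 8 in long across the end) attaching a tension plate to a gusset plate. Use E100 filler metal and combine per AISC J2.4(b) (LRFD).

φR_n ≈ 430 kips

E100XX → F_EXX = 100 ksi.
t_e = 0.707 × 0.375 = 0.2651 in.
R_nwl = 0.6 × 100 × 0.2651 × 28 = 445.4 kips (longitudinal, 2 welds).
R_nwt = 0.6 × 100 × 0.2651 × 8 = 127.3 kips (transverse, base value).
(i) R_nwl + R_nwt = 572.7 kips; (ii) 0.85 R_nwl + 1.5 R_nwt = 569.5 kips.
R_n = max = 572.7 kips [governs: (i)]; φR_n = 429.5 kips.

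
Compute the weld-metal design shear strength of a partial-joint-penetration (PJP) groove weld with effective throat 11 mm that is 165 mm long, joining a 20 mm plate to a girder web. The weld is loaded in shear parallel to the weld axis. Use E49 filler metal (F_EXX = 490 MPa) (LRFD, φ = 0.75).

Effective throat (given) t_e = 11 mm.
A_we = 11 × 165 = 1815 mm².
F_nw = 0.6 F_EXX = 294 MPa.
φR_n = 0.75 × 294 × 1815 × 10⁻³ = 400.2 kN.

φR_n ≈ 400 kN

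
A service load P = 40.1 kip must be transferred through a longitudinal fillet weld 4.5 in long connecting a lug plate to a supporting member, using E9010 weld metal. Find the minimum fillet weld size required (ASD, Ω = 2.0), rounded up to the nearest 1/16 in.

w = 1/2 in

E90XX → F_EXX = 90 ksi.
Total weld length L = 4.5 in.
Required throat t_e = P × Ω / (0.6 F_EXX × L) = 40.1 × 2.0 / (0.6 × 90 × 4.5) = 0.33 in.
Required leg w = t_e / 0.707 = 0.4668 in → use 1/2 in.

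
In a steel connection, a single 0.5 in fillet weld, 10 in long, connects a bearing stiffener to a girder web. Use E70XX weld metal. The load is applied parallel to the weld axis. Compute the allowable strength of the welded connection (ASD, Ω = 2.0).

R_n/Ω ≈ 74.2 kip

E70XX → F_EXX = 70 ksi.
Effective throat t_e = 0.707 × 0.5 = 0.3535 in.
Total length L = 10 in; A_we = 0.3535 × 10 = 3.535 in².
F_nw = 0.6 F_EXX = 0.6 × 70 = 42 ksi.
R_n = 42 × 3.535 = 148.5 kip; R_n/Ω = 148.5/2.0 = 74.23 kip.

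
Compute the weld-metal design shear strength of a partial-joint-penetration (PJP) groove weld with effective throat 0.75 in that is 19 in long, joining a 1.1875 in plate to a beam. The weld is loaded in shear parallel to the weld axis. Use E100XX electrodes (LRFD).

φR_n ≈ 641 kips

E100XX → F_EXX = 100 ksi.
Effective throat (given) t_e = 0.75 in.
A_we = 0.75 × 19 = 14.25 in².
F_nw = 0.6 F_EXX = 60 ksi.
φR_n = 0.75 × 60 × 14.25 = 641.2 kips.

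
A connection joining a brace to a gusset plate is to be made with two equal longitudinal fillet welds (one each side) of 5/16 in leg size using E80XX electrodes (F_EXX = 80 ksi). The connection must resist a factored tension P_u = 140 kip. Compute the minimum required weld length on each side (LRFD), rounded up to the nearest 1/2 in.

L = 9 in on each side

Throat t_e = 0.707 × 0.3125 = 0.2209 in.
φr_n = 0.75 × 0.6 × 80 × 0.2209 = 7.954 kip/in.
L_req = P_u / φr_n = 140 / 7.954 = 17.6 in total.
Per side: 17.6 / 2 = 8.801 in.
Round up → use L = 9 in on each side.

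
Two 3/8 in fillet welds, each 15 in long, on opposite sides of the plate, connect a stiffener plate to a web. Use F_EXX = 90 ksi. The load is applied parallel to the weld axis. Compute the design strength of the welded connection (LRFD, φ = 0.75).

Effective throat t_e = 0.707 × 0.375 = 0.2651 in.
Total length L = 30 in; A_we = 0.2651 × 30 = 7.954 in².
F_nw = 0.6 F_EXX = 0.6 × 90 = 54 ksi.
φR_n = 0.75 × 54 × 7.954 = 322.1 kips.

φR_n ≈ 322 kips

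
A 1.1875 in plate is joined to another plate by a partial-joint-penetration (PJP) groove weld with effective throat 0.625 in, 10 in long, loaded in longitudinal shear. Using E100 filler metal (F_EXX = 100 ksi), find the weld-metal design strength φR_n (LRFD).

Effective throat (given) t_e = 0.625 in.
A_we = 0.625 × 10 = 6.25 in².
F_nw = 0.6 F_EXX = 60 ksi.
φR_n = 0.75 × 60 × 6.25 = 281.2 kip.

φR_n ≈ 281 kip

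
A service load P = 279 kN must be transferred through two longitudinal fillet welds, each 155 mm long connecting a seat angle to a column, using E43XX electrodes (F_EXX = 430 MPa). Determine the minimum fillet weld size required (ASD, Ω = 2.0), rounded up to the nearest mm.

w = 10 mm

Total weld length L = 310 mm.
Required throat t_e = P × Ω / (0.6 F_EXX × L) = 279 × 2.0 / (0.6 × 430 × 310 × 10⁻³) = 6.977 mm.
Required leg w = t_e / 0.707 = 9.868 mm → use 10 mm.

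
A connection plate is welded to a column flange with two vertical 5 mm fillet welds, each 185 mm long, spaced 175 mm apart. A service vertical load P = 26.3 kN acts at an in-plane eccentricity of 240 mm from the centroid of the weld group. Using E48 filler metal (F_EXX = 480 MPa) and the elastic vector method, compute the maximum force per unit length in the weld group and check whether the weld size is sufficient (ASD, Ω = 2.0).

Total weld length L_w = 370 mm. Treat welds as unit-width lines.
Polar moment about centroid: J = 2[d³/12 + d(b/2)²] = 2[185³/12 + 185×87.5²] = 3888000 mm³.
Direct shear f_v = P/L_w = 26.3×10³ / 370 = 71.08 N/mm (vertical).
Torsion M = P·e = 26.3×10³ × 240 = 6312000 N·mm.
Critical point at (x, y) = (87.5, 92.5) from centroid. f_tx = M·y/J = 150.2 N/mm; f_ty = M·x/J = 142 N/mm.
Resultant f_max = √[f_tx² + (f_v + f_ty)²] = √[150.2² + (71.08 + 142)²] = 260.7 N/mm.
Capacity per unit length: r_n/Ω = (1/2.0) × 0.6 × 480 × (0.707 × 5) = 509 N/mm.
260.7 ≤ 509 → adequate.

f_max ≈ 261 N/mm; adequate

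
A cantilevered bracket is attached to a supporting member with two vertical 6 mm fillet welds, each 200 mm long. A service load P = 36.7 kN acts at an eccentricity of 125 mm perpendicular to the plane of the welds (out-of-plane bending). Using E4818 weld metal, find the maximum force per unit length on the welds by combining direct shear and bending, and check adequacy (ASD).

f_max ≈ 356 N/mm; adequate

E48XX → F_EXX = 480 MPa.
L_w = 2 × 200 = 400 mm; section modulus (unit throat) S = 2 × L²/6 = 13330 mm².
Direct shear f_v = P/L_w = 36.7×10³/400 = 91.75 N/mm.
Moment M = P × e = 36.7×10³ × 125 = 4587500 N·mm; bending f_b = M/S = 344.1 N/mm.
f_max = √(f_v² + f_b²) = √(91.75² + 344.1²) = 356.1 N/mm.
r_n/Ω = (1/2.0) × 0.6 × 480 × (0.707 × 6) = 610.8 N/mm → adequate.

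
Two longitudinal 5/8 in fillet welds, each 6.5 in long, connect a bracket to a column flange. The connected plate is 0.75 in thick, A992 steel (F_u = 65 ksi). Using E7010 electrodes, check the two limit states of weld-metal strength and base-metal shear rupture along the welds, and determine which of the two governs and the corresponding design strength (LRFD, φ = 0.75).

φR_n ≈ 181 kip (weld metal governs)

E70XX → F_EXX = 70 ksi.
t_e = 0.707 × 0.625 = 0.4419 in; L = 13 in.
Weld metal: φR_n = 0.75 × 0.6 × 70 × 0.4419 × 13 = 180.9 kip.
Base metal (shear rupture): φR_n = 0.75 × 0.6 × 65 × 0.75 × 13 = 285.2 kip.
Governing: weld metal.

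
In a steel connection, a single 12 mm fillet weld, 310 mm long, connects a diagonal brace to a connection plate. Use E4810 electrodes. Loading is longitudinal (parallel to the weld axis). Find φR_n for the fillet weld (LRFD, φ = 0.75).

E48XX → F_EXX = 480 MPa.
Effective throat t_e = 0.707 × 12 = 8.484 mm.
Total length L = 310 mm; A_we = 8.484 × 310 = 2630 mm².
F_nw = 0.6 F_EXX = 0.6 × 480 = 288 MPa.
φR_n = 0.75 × 288 × 2630 × 10⁻³ = 568.1 kN.

φR_n ≈ 568 kN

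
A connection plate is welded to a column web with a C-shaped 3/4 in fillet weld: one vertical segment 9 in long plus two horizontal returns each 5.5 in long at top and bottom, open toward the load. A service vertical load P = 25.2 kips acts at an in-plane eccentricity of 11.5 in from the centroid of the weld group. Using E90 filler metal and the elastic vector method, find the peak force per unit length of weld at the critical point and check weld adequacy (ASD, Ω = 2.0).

f_max ≈ 5.91 kip/in; adequate

E90XX → F_EXX = 90 ksi.
Total weld length L_w = 20 in. Treat welds as unit-width lines.
Centroid: x̄ = 2×5.5×2.75 / 20 = 1.512 in from the vertical weld.
Polar moment about centroid: J = I_x + I_y = [9³/12 + 2×5.5×4.5²] + [9×1.512² + 2(5.5³/12 + 5.5×1.238²)] = 348.7 in³.
Direct shear f_v = P/L_w = 25.2 / 20 = 1.26 kip/in (vertical).
Torsion M = P·e = 25.2 × 11.5 = 289.8 kip·in.
Critical point at (x, y) = (3.987, 4.5) from centroid. f_tx = M·y/J = 3.74 kip/in; f_ty = M·x/J = 3.314 kip/in.
Resultant f_max = √[f_tx² + (f_v + f_ty)²] = √[3.74² + (1.26 + 3.314)²] = 5.909 kip/in.
Capacity per unit length: r_n/Ω = (1/2.0) × 0.6 × 90 × (0.707 × 0.75) = 14.32 kip/in.
5.909 ≤ 14.32 → adequate.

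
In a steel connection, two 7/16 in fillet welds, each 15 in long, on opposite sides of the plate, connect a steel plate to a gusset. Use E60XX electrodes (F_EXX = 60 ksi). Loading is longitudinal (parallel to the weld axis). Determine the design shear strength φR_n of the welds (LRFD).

Effective throat t_e = 0.707 × 0.4375 = 0.3093 in.
Total length L = 30 in; A_we = 0.3093 × 30 = 9.279 in².
F_nw = 0.6 F_EXX = 0.6 × 60 = 36 ksi.
φR_n = 0.75 × 36 × 9.279 = 250.5 kips.

φR_n ≈ 251 kips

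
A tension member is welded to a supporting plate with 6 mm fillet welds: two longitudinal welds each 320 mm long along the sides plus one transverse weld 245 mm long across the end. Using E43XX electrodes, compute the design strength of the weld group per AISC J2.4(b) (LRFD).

E43XX → F_EXX = 430 MPa.
t_e = 0.707 × 6 = 4.242 mm.
R_nwl = 0.6 × 430 × 4.242 × 640 × 10⁻³ = 700.4 kN (longitudinal, 2 welds).
R_nwt = 0.6 × 430 × 4.242 × 245 × 10⁻³ = 268.1 kN (transverse, base value).
(i) R_nwl + R_nwt = 968.6 kN; (ii) 0.85 R_nwl + 1.5 R_nwt = 997.6 kN.
R_n = max = 997.6 kN [governs: (ii)]; φR_n = 748.2 kN.

φR_n ≈ 748 kN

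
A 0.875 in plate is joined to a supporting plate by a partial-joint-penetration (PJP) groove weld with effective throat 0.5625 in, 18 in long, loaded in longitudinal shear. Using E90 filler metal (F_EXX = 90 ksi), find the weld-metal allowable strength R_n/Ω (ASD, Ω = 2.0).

R_n/Ω ≈ 273 kip

Effective throat (given) t_e = 0.5625 in.
A_we = 0.5625 × 18 = 10.12 in².
F_nw = 0.6 F_EXX = 54 ksi.
R_n/Ω = (54 × 10.12) / 2.0 = 273.4 kip.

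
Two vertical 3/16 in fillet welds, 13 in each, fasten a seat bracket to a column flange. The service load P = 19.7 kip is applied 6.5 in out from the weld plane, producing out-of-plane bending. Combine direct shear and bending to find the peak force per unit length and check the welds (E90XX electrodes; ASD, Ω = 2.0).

E90XX → F_EXX = 90 ksi.
L_w = 2 × 13 = 26 in; section modulus (unit throat) S = 2 × L²/6 = 56.33 in².
Direct shear f_v = P/L_w = 19.7/26 = 0.7577 kip/in.
Moment M = P × e = 19.7 × 6.5 = 128.05 kip·in; bending f_b = M/S = 2.273 kip/in.
f_max = √(f_v² + f_b²) = √(0.7577² + 2.273²) = 2.396 kip/in.
r_n/Ω = (1/2.0) × 0.6 × 90 × (0.707 × 0.1875) = 3.579 kip/in → adequate.

f_max ≈ 2.4 kip/in; adequate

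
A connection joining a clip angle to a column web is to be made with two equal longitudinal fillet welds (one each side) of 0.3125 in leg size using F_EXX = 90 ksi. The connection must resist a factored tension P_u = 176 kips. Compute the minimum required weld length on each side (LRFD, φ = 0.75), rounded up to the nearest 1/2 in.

Throat t_e = 0.707 × 0.3125 = 0.2209 in.
φr_n = 0.75 × 0.6 × 90 × 0.2209 = 8.948 kips/in.
L_req = P_u / φr_n = 176 / 8.948 = 19.67 in total.
Per side: 19.67 / 2 = 9.835 in.
Round up → use L = 10 in on each side.

L = 10 in on each side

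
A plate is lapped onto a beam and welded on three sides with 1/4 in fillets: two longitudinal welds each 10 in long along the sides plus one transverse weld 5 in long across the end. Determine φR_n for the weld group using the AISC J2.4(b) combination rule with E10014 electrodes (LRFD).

E100XX → F_EXX = 100 ksi.
t_e = 0.707 × 0.25 = 0.1767 in.
R_nwl = 0.6 × 100 × 0.1767 × 20 = 212.1 kip (longitudinal, 2 welds).
R_nwt = 0.6 × 100 × 0.1767 × 5 = 53.02 kip (transverse, base value).
(i) R_nwl + R_nwt = 265.1 kip; (ii) 0.85 R_nwl + 1.5 R_nwt = 259.8 kip.
R_n = max = 265.1 kip [governs: (i)]; φR_n = 198.8 kip.

φR_n ≈ 199 kip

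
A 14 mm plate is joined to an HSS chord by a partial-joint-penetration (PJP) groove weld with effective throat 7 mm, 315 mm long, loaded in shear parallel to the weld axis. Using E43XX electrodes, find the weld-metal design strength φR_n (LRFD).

E43XX → F_EXX = 430 MPa.
Effective throat (given) t_e = 7 mm.
A_we = 7 × 315 = 2205 mm².
F_nw = 0.6 F_EXX = 258 MPa.
φR_n = 0.75 × 258 × 2205 × 10⁻³ = 426.7 kN.

φR_n ≈ 427 kN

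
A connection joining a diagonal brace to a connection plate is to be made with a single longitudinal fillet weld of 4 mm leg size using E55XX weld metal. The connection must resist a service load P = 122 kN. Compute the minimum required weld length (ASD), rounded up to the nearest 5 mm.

E55XX → F_EXX = 550 MPa.
Throat t_e = 0.707 × 4 = 2.828 mm.
r_n/Ω = (0.6 × 550 × 2.828) / 2.0 = 466.6 N/mm = 0.4666 kN/mm.
L_req = P / (r_n/Ω) = 122 / 0.4666 = 261.5 mm total.
Round up → use L = 265 mm.

L = 265 mm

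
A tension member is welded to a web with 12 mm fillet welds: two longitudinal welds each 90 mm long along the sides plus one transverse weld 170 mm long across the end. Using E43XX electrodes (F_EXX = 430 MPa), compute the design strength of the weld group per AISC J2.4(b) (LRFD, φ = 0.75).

t_e = 0.707 × 12 = 8.484 mm.
R_nwl = 0.6 × 430 × 8.484 × 180 × 10⁻³ = 394 kN (longitudinal, 2 welds).
R_nwt = 0.6 × 430 × 8.484 × 170 × 10⁻³ = 372.1 kN (transverse, base value).
(i) R_nwl + R_nwt = 766.1 kN; (ii) 0.85 R_nwl + 1.5 R_nwt = 893.1 kN.
R_n = max = 893.1 kN [governs: (ii)]; φR_n = 669.8 kN.

φR_n ≈ 670 kN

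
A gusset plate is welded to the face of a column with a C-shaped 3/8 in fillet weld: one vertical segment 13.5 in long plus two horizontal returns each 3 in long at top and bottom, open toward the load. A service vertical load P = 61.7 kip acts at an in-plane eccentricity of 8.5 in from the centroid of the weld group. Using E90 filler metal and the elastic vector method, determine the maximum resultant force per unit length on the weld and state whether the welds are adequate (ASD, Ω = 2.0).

f_max ≈ 9.28 kip/in; NOT adequate

E90XX → F_EXX = 90 ksi.
Total weld length L_w = 19.5 in. Treat welds as unit-width lines.
Centroid: x̄ = 2×3×1.5 / 19.5 = 0.4615 in from the vertical weld.
Polar moment about centroid: J = I_x + I_y = [13.5³/12 + 2×3×6.75²] + [13.5×0.4615² + 2(3³/12 + 3×1.038²)] = 492.3 in³.
Direct shear f_v = P/L_w = 61.7 / 19.5 = 3.164 kip/in (vertical).
Torsion M = P·e = 61.7 × 8.5 = 524.45 kip·in.
Critical point at (x, y) = (2.538, 6.75) from centroid. f_tx = M·y/J = 7.192 kip/in; f_ty = M·x/J = 2.704 kip/in.
Resultant f_max = √[f_tx² + (f_v + f_ty)²] = √[7.192² + (3.164 + 2.704)²] = 9.282 kip/in.
Capacity per unit length: r_n/Ω = (1/2.0) × 0.6 × 90 × (0.707 × 0.375) = 7.158 kip/in.
9.282 > 7.158 → NOT adequate.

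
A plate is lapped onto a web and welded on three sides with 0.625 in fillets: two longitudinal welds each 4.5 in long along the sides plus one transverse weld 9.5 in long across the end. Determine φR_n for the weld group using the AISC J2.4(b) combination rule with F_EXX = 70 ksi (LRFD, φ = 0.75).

t_e = 0.707 × 0.625 = 0.4419 in.
R_nwl = 0.6 × 70 × 0.4419 × 9 = 167 kip (longitudinal, 2 welds).
R_nwt = 0.6 × 70 × 0.4419 × 9.5 = 176.3 kip (transverse, base value).
(i) R_nwl + R_nwt = 343.3 kip; (ii) 0.85 R_nwl + 1.5 R_nwt = 406.4 kip.
R_n = max = 406.4 kip [governs: (ii)]; φR_n = 304.8 kip.

φR_n ≈ 305 kip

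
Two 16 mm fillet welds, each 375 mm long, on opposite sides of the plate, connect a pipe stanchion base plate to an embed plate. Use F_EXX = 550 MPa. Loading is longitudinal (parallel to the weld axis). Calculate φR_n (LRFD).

Effective throat t_e = 0.707 × 16 = 11.31 mm.
Total length L = 750 mm; A_we = 11.31 × 750 = 8484 mm².
F_nw = 0.6 F_EXX = 0.6 × 550 = 330 MPa.
φR_n = 0.75 × 330 × 8484 × 10⁻³ = 2100 kN.

φR_n ≈ 2100 kN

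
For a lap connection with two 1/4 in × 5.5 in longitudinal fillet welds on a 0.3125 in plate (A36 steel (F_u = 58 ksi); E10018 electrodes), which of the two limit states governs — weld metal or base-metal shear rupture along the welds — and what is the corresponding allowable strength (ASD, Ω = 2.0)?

R_n/Ω ≈ 58.3 kip (weld metal governs)

E100XX → F_EXX = 100 ksi.
t_e = 0.707 × 0.25 = 0.1767 in; L = 11 in.
Weld metal: R_n/Ω = (1/2.0) × 0.6 × 100 × 0.1767 × 11 = 58.33 kip.
Base metal (shear rupture): R_n/Ω = (1/2.0) × 0.6 × 58 × 0.3125 × 11 = 59.81 kip.
Governing: weld metal.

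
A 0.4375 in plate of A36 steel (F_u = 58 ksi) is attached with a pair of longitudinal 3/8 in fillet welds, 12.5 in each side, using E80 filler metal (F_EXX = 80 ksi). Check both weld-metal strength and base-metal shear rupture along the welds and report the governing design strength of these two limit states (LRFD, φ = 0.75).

φR_n ≈ 239 kip (weld metal governs)

t_e = 0.707 × 0.375 = 0.2651 in; L = 25 in.
Weld metal: φR_n = 0.75 × 0.6 × 80 × 0.2651 × 25 = 238.6 kip.
Base metal (shear rupture): φR_n = 0.75 × 0.6 × 58 × 0.4375 × 25 = 285.5 kip.
Governing: weld metal.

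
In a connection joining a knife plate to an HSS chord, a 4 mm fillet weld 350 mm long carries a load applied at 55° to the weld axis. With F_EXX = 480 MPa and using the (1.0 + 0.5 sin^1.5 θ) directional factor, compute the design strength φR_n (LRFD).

t_e = 0.707 × 4 = 2.828 mm; A_we = 2.828 × 350 = 989.8 mm².
Directional factor: 1.0 + 0.5 sin^1.5(55°) = 1.371.
F_nw = 0.6 × 480 × 1.371 = 394.8 MPa.
φR_n = 0.75 × 394.8 × 989.8 × 10⁻³ = 293.1 kN.

φR_n ≈ 293 kN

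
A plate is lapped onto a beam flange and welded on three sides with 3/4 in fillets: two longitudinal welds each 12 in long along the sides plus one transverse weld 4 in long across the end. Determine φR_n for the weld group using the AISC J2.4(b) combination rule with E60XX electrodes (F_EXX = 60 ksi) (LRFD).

φR_n ≈ 401 kips

t_e = 0.707 × 0.75 = 0.5302 in.
R_nwl = 0.6 × 60 × 0.5302 × 24 = 458.1 kips (longitudinal, 2 welds).
R_nwt = 0.6 × 60 × 0.5302 × 4 = 76.36 kips (transverse, base value).
(i) R_nwl + R_nwt = 534.5 kips; (ii) 0.85 R_nwl + 1.5 R_nwt = 503.9 kips.
R_n = max = 534.5 kips [governs: (i)]; φR_n = 400.9 kips.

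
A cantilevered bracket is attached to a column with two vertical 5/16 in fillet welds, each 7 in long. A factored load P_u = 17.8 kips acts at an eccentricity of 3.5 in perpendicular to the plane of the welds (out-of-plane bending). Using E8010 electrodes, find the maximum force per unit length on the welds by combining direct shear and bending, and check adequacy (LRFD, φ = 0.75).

E80XX → F_EXX = 80 ksi.
L_w = 2 × 7 = 14 in; section modulus (unit throat) S = 2 × L²/6 = 16.33 in².
Direct shear f_v = P/L_w = 17.8/14 = 1.271 kip/in.
Moment M = P × e = 17.8 × 3.5 = 62.3 kip·in; bending f_b = M/S = 3.814 kip/in.
f_max = √(f_v² + f_b²) = √(1.271² + 3.814²) = 4.021 kip/in.
φr_n = 0.75 × 0.6 × 80 × (0.707 × 0.3125) = 7.954 kip/in → adequate.

f_max ≈ 4.02 kip/in; adequate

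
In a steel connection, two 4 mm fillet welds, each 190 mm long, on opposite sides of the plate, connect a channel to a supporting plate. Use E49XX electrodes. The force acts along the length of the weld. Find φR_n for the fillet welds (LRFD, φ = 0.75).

E49XX → F_EXX = 490 MPa.
Effective throat t_e = 0.707 × 4 = 2.828 mm.
Total length L = 380 mm; A_we = 2.828 × 380 = 1075 mm².
F_nw = 0.6 F_EXX = 0.6 × 490 = 294 MPa.
φR_n = 0.75 × 294 × 1075 × 10⁻³ = 237 kN.

φR_n ≈ 237 kN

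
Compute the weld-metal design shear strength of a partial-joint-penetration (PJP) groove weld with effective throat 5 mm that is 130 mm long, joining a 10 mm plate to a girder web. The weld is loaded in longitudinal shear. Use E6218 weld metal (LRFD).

E62XX → F_EXX = 620 MPa.
Effective throat (given) t_e = 5 mm.
A_we = 5 × 130 = 650 mm².
F_nw = 0.6 F_EXX = 372 MPa.
φR_n = 0.75 × 372 × 650 × 10⁻³ = 181.4 kN.

φR_n ≈ 181 kN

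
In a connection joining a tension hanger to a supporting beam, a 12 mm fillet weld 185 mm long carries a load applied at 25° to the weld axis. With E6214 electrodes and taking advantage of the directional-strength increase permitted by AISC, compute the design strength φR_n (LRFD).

φR_n ≈ 498 kN

E62XX → F_EXX = 620 MPa.
t_e = 0.707 × 12 = 8.484 mm; A_we = 8.484 × 185 = 1570 mm².
Directional factor: 1.0 + 0.5 sin^1.5(25°) = 1.137.
F_nw = 0.6 × 620 × 1.137 = 423.1 MPa.
φR_n = 0.75 × 423.1 × 1570 × 10⁻³ = 498.1 kN.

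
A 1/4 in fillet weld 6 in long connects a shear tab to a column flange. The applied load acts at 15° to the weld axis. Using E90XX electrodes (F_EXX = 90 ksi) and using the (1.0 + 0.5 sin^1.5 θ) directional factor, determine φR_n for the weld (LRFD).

φR_n ≈ 45.8 kip

t_e = 0.707 × 0.25 = 0.1767 in; A_we = 0.1767 × 6 = 1.06 in².
Directional factor: 1.0 + 0.5 sin^1.5(15°) = 1.066.
F_nw = 0.6 × 90 × 1.066 = 57.56 ksi.
φR_n = 0.75 × 57.56 × 1.06 = 45.78 kip.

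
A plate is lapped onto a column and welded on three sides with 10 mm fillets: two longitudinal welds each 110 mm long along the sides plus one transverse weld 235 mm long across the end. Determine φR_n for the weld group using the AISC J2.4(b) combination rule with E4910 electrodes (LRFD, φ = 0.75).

E49XX → F_EXX = 490 MPa.
t_e = 0.707 × 10 = 7.07 mm.
R_nwl = 0.6 × 490 × 7.07 × 220 × 10⁻³ = 457.3 kN (longitudinal, 2 welds).
R_nwt = 0.6 × 490 × 7.07 × 235 × 10⁻³ = 488.5 kN (transverse, base value).
(i) R_nwl + R_nwt = 945.8 kN; (ii) 0.85 R_nwl + 1.5 R_nwt = 1121 kN.
R_n = max = 1121 kN [governs: (ii)]; φR_n = 841 kN.

φR_n ≈ 841 kN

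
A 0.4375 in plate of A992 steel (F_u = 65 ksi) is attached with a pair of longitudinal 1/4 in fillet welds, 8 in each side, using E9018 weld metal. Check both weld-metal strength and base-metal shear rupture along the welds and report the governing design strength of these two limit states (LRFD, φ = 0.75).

φR_n ≈ 115 kip (weld metal governs)

E90XX → F_EXX = 90 ksi.
t_e = 0.707 × 0.25 = 0.1767 in; L = 16 in.
Weld metal: φR_n = 0.75 × 0.6 × 90 × 0.1767 × 16 = 114.5 kip.
Base metal (shear rupture): φR_n = 0.75 × 0.6 × 65 × 0.4375 × 16 = 204.8 kip.
Governing: weld metal.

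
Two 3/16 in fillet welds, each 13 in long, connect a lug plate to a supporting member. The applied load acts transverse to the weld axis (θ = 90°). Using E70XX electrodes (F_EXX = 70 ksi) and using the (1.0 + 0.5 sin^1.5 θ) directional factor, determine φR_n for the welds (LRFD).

φR_n ≈ 163 kips

t_e = 0.707 × 0.1875 = 0.1326 in; A_we = 0.1326 × 26 = 3.447 in².
Directional factor: 1.0 + 0.5 sin^1.5(90°) = 1.5.
F_nw = 0.6 × 70 × 1.5 = 63 ksi.
φR_n = 0.75 × 63 × 3.447 = 162.9 kips.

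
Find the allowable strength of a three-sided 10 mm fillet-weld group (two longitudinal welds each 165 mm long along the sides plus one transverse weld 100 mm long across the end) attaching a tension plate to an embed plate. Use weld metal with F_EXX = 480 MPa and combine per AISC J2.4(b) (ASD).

t_e = 0.707 × 10 = 7.07 mm.
R_nwl = 0.6 × 480 × 7.07 × 330 × 10⁻³ = 671.9 kN (longitudinal, 2 welds).
R_nwt = 0.6 × 480 × 7.07 × 100 × 10⁻³ = 203.6 kN (transverse, base value).
(i) R_nwl + R_nwt = 875.5 kN; (ii) 0.85 R_nwl + 1.5 R_nwt = 876.6 kN.
R_n = max = 876.6 kN [governs: (ii)]; R_n/Ω = 438.3 kN.

R_n/Ω ≈ 438 kN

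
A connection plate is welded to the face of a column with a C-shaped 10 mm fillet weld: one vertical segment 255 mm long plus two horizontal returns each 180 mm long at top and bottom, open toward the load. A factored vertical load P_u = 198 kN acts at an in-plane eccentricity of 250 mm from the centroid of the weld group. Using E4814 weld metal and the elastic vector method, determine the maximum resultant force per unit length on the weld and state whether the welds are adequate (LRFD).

f_max ≈ 1200 N/mm; adequate

E48XX → F_EXX = 480 MPa.
Total weld length L_w = 615 mm. Treat welds as unit-width lines.
Centroid: x̄ = 2×180×90 / 615 = 52.68 mm from the vertical weld.
Polar moment about centroid: J = I_x + I_y = [255³/12 + 2×180×127.5²] + [255×52.68² + 2(180³/12 + 180×37.32²)] = 9415000 mm³.
Direct shear f_v = P/L_w = 198×10³ / 615 = 322 N/mm (vertical).
Torsion M = P·e = 198×10³ × 250 = 49500000 N·mm.
Critical point at (x, y) = (127.3, 127.5) from centroid. f_tx = M·y/J = 670.3 N/mm; f_ty = M·x/J = 669.4 N/mm.
Resultant f_max = √[f_tx² + (f_v + f_ty)²] = √[670.3² + (322 + 669.4)²] = 1197 N/mm.
Capacity per unit length: φr_n = 0.75 × 0.6 × 480 × (0.707 × 10) = 1527 N/mm.
1197 ≤ 1527 → adequate.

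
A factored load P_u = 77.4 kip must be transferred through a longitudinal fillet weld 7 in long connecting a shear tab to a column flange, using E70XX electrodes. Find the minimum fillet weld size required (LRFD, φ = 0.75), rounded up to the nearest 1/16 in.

E70XX → F_EXX = 70 ksi.
Total weld length L = 7 in.
Required throat t_e = P_u / (φ × 0.6 F_EXX × L) = 77.4 / (0.75 × 0.6 × 70 × 7) = 0.351 in.
Required leg w = t_e / 0.707 = 0.4965 in → use 1/2 in.

w = 1/2 in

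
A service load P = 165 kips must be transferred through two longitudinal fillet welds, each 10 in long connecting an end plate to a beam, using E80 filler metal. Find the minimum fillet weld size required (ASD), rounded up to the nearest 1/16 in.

E80XX → F_EXX = 80 ksi.
Total weld length L = 20 in.
Required throat t_e = P × Ω / (0.6 F_EXX × L) = 165 × 2.0 / (0.6 × 80 × 20) = 0.3438 in.
Required leg w = t_e / 0.707 = 0.4862 in → use 1/2 in.

w = 1/2 in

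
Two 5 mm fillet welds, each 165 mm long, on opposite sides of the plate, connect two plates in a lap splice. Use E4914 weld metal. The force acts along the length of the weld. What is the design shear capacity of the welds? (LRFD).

φR_n ≈ 257 kN

E49XX → F_EXX = 490 MPa.
Effective throat t_e = 0.707 × 5 = 3.535 mm.
Total length L = 330 mm; A_we = 3.535 × 330 = 1167 mm².
F_nw = 0.6 F_EXX = 0.6 × 490 = 294 MPa.
φR_n = 0.75 × 294 × 1167 × 10⁻³ = 257.2 kN.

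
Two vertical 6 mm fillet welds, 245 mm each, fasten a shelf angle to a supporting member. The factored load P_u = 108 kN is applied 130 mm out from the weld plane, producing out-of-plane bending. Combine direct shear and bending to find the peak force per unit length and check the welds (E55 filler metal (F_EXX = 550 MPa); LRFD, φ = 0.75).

f_max ≈ 736 N/mm; adequate

L_w = 2 × 245 = 490 mm; section modulus (unit throat) S = 2 × L²/6 = 20010 mm².
Direct shear f_v = P/L_w = 108×10³/490 = 220.4 N/mm.
Moment M = P × e = 108×10³ × 130 = 14040000 N·mm; bending f_b = M/S = 701.7 N/mm.
f_max = √(f_v² + f_b²) = √(220.4² + 701.7²) = 735.5 N/mm.
φr_n = 0.75 × 0.6 × 550 × (0.707 × 6) = 1050 N/mm → adequate.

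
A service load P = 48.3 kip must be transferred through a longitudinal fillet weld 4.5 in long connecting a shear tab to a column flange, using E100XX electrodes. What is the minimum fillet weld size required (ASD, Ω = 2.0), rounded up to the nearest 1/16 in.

w = 9/16 in

E100XX → F_EXX = 100 ksi.
Total weld length L = 4.5 in.
Required throat t_e = P × Ω / (0.6 F_EXX × L) = 48.3 × 2.0 / (0.6 × 100 × 4.5) = 0.3578 in.
Required leg w = t_e / 0.707 = 0.5061 in → use 9/16 in.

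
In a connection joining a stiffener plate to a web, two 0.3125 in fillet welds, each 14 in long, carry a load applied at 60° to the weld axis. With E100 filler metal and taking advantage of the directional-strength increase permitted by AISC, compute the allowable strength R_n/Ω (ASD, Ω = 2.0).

E100XX → F_EXX = 100 ksi.
t_e = 0.707 × 0.3125 = 0.2209 in; A_we = 0.2209 × 28 = 6.186 in².
Directional factor: 1.0 + 0.5 sin^1.5(60°) = 1.403.
F_nw = 0.6 × 100 × 1.403 = 84.18 ksi.
R_n/Ω = (84.18 × 6.186) / 2.0 = 260.4 kip.

R_n/Ω ≈ 260 kip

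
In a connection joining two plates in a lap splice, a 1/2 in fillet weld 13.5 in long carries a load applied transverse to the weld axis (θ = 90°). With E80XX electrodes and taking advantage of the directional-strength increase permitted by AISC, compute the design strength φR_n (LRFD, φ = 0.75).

E80XX → F_EXX = 80 ksi.
t_e = 0.707 × 0.5 = 0.3535 in; A_we = 0.3535 × 13.5 = 4.772 in².
Directional factor: 1.0 + 0.5 sin^1.5(90°) = 1.5.
F_nw = 0.6 × 80 × 1.5 = 72 ksi.
φR_n = 0.75 × 72 × 4.772 = 257.7 kips.

φR_n ≈ 258 kips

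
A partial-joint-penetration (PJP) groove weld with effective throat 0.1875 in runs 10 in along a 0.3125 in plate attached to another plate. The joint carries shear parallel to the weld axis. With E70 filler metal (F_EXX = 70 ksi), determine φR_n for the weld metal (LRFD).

Effective throat (given) t_e = 0.1875 in.
A_we = 0.1875 × 10 = 1.875 in².
F_nw = 0.6 F_EXX = 42 ksi.
φR_n = 0.75 × 42 × 1.875 = 59.06 kips.

φR_n ≈ 59.1 kips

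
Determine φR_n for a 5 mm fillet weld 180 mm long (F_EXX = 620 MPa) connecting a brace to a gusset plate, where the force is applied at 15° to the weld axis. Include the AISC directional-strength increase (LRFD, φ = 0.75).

t_e = 0.707 × 5 = 3.535 mm; A_we = 3.535 × 180 = 636.3 mm².
Directional factor: 1.0 + 0.5 sin^1.5(15°) = 1.066.
F_nw = 0.6 × 620 × 1.066 = 396.5 MPa.
φR_n = 0.75 × 396.5 × 636.3 × 10⁻³ = 189.2 kN.

φR_n ≈ 189 kN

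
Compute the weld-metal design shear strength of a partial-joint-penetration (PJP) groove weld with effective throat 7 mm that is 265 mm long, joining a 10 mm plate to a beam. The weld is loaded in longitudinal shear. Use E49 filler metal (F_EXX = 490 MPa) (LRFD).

φR_n ≈ 409 kN

Effective throat (given) t_e = 7 mm.
A_we = 7 × 265 = 1855 mm².
F_nw = 0.6 F_EXX = 294 MPa.
φR_n = 0.75 × 294 × 1855 × 10⁻³ = 409 kN.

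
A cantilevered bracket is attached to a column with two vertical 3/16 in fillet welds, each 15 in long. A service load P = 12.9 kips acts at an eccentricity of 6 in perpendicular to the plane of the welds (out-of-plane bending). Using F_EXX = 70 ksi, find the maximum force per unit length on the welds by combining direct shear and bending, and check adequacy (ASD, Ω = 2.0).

f_max ≈ 1.12 kip/in; adequate

L_w = 2 × 15 = 30 in; section modulus (unit throat) S = 2 × L²/6 = 75 in².
Direct shear f_v = P/L_w = 12.9/30 = 0.43 kip/in.
Moment M = P × e = 12.9 × 6 = 77.4 kip·in; bending f_b = M/S = 1.032 kip/in.
f_max = √(f_v² + f_b²) = √(0.43² + 1.032²) = 1.118 kip/in.
r_n/Ω = (1/2.0) × 0.6 × 70 × (0.707 × 0.1875) = 2.784 kip/in → adequate.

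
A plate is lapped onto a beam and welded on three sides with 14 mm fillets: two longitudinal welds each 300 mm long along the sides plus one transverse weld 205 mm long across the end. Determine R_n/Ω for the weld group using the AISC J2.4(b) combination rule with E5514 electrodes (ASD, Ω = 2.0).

E55XX → F_EXX = 550 MPa.
t_e = 0.707 × 14 = 9.898 mm.
R_nwl = 0.6 × 550 × 9.898 × 600 × 10⁻³ = 1960 kN (longitudinal, 2 welds).
R_nwt = 0.6 × 550 × 9.898 × 205 × 10⁻³ = 669.6 kN (transverse, base value).
(i) R_nwl + R_nwt = 2629 kN; (ii) 0.85 R_nwl + 1.5 R_nwt = 2670 kN.
R_n = max = 2670 kN [governs: (ii)]; R_n/Ω = 1335 kN.

R_n/Ω ≈ 1340 kN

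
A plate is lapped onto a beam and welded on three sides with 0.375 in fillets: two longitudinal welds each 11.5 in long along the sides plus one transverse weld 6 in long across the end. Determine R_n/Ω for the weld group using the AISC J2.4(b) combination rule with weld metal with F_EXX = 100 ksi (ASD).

t_e = 0.707 × 0.375 = 0.2651 in.
R_nwl = 0.6 × 100 × 0.2651 × 23 = 365.9 kips (longitudinal, 2 welds).
R_nwt = 0.6 × 100 × 0.2651 × 6 = 95.45 kips (transverse, base value).
(i) R_nwl + R_nwt = 461.3 kips; (ii) 0.85 R_nwl + 1.5 R_nwt = 454.2 kips.
R_n = max = 461.3 kips [governs: (i)]; R_n/Ω = 230.7 kips.

R_n/Ω ≈ 231 kips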